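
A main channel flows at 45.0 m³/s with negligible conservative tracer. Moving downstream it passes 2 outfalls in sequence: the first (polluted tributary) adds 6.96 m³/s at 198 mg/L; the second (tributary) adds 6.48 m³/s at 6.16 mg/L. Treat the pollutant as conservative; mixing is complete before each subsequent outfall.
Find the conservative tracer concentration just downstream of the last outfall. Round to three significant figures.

Outfall 1: combined Q = 51.96 m³/s; C = (45.00·0 + 6.960·198.0)/51.96 = 26.52 mg/L.
Outfall 2: combined Q = 58.44 m³/s; C = (51.96·26.52 + 6.480·6.160)/58.44 = 24.26 mg/L.

24.3 mg/L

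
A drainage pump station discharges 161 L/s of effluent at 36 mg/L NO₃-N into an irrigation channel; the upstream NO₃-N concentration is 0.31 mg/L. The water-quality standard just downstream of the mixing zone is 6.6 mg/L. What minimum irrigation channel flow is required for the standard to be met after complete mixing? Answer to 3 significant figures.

Set C_mix = 6.6: (Q·0.3100 + 161.0·36.00) / (Q + 161.0) = 6.6
→ Q = 161.0·(36.00 − 6.6)/(6.6 − 0.3100) = 752.5 L/s.

753 L/s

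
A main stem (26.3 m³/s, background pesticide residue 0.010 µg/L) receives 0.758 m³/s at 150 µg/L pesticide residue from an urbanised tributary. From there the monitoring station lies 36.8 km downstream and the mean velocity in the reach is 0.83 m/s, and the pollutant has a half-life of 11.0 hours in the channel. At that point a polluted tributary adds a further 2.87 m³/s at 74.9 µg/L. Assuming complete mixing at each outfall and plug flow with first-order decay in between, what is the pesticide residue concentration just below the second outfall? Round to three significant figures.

Flow-weighted average: C = (26.30·0.01000 + 0.7580·150.0) / 27.06 = 114.0/27.06 = 4.212 µg/L; combined flow 27.06 m³/s.
Travel time t = 36.8·1000 / 0.83 = 44340 s = 12.32 h.
Half-life 11.0 h → k = ln 2 / 11.0 = 0.06301 h⁻¹ = 1.512 d⁻¹.
After decay, C = 4.212 × e^(−kt) = 4.212 × 0.4602 = 1.938 µg/L.
At the second outfall, C = (27.06·1.938 + 2.870·74.90) / (27.06 + 2.870) = 8.935 µg/L.

8.94 µg/L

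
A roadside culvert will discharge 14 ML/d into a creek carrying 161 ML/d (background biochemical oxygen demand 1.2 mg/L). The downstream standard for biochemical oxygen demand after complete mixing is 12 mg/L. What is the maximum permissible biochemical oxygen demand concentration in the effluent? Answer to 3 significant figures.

At the limit, (Qr·Cr + Qe·Cₑ)/(Qr + Qe) = 12:
Cₑ = (175.0·12 − 161.0·1.200) / 14.00 = 136.2 mg/L.

136 mg/L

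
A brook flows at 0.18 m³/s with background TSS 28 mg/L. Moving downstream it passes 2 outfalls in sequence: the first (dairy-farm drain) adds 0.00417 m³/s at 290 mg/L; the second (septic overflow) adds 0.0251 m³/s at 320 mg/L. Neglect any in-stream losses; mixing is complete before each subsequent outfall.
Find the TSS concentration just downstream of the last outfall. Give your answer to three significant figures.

Outfall 1: combined Q = 0.1842 m³/s; C = (0.1800·28.00 + 0.004170·290.0)/0.1842 = 33.93 mg/L.
Outfall 2: combined Q = 0.2093 m³/s; C = (0.1842·33.93 + 0.02510·320.0)/0.2093 = 68.24 mg/L.

68.2 mg/L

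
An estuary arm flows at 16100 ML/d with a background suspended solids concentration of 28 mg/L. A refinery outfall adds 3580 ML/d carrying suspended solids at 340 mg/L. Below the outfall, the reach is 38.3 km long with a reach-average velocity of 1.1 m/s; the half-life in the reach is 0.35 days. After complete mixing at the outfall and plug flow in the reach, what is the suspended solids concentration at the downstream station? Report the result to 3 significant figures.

Conservation of mass: C = (16100·28.00 + 3580·340.0) / 19680 = 1668000/19680 = 84.76 mg/L.
Travel time t = 38.3·1000 / 1.1 = 34820 s = 9.672 h.
Half-life 0.35 d → k = ln 2 / 0.35 = 1.980 d⁻¹.
Applying C = C₀e^(−kt): 84.76 × 0.4502 = 38.16 mg/L.

38.2 mg/L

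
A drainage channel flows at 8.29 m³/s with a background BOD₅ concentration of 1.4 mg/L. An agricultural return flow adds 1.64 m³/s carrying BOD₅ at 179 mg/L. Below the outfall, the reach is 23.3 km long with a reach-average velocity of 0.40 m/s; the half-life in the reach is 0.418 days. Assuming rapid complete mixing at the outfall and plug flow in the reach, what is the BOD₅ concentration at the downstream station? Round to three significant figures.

10.0 mg/L

After mixing, C = (8.290·1.400 + 1.640·179.0) / 9.930 = 305.2/9.930 = 30.73 mg/L.
Travel time t = 23.3·1000 / 0.40 = 58250 s = 16.18 h.
Half-life 0.418 d → k = ln 2 / 0.418 = 1.658 d⁻¹.
Applying C = C₀e^(−kt): 30.73 × 0.3269 = 10.05 mg/L.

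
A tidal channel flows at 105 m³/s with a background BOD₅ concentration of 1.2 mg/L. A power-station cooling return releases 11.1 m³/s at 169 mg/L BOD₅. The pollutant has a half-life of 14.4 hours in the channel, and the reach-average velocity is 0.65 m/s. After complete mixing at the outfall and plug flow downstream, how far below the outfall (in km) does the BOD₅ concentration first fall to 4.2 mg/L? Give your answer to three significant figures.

68.7 km

Mass balance: C = (105.0·1.200 + 11.10·169.0) / 116.1 = 2002/116.1 = 17.24 mg/L.
Half-life 14.4 h → k = ln 2 / 14.4 = 0.04814 h⁻¹ = 1.155 d⁻¹.
Set 17.24·exp(−k·t) = 4.2 → t = ln(17.24/4.2)/k = 105600 s = 29.34 h.
Distance = v·t = 0.65·105600 = 68660 m = 68.66 km.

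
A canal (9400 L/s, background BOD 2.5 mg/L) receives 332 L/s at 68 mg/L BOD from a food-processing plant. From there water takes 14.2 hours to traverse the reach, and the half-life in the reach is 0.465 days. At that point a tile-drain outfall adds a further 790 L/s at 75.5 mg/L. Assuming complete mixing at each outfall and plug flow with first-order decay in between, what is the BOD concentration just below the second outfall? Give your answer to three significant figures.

7.48 mg/L

Mixed concentration C = ΣQC/ΣQ = (9400·2.500 + 332.0·68.00) / 9732 = 46080/9732 = 4.734 mg/L; combined flow 9732 L/s.
Half-life 0.465 d → k = ln 2 / 0.465 = 1.491 d⁻¹.
Applying C = C₀e^(−kt): 4.734 × 0.4140 = 1.960 mg/L.
Second outfall: C = (9732·1.960 + 790.0·75.50)/10520 = 7.481 mg/L.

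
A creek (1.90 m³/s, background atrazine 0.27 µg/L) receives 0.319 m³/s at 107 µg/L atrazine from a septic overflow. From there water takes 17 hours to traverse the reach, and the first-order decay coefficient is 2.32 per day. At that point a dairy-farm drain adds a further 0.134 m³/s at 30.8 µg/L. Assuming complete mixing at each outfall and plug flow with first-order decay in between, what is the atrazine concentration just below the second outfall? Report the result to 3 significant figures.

4.60 µg/L

After mixing, C = (1.900·0.2700 + 0.3190·107.0) / 2.219 = 34.65/2.219 = 15.61 µg/L; combined flow 2.219 m³/s.
Decay over the reach: 15.61·exp(−kt) = 15.61·0.1933 = 3.019 µg/L.
At the second outfall, C = (2.219·3.019 + 0.1340·30.80) / (2.219 + 0.1340) = 4.601 µg/L.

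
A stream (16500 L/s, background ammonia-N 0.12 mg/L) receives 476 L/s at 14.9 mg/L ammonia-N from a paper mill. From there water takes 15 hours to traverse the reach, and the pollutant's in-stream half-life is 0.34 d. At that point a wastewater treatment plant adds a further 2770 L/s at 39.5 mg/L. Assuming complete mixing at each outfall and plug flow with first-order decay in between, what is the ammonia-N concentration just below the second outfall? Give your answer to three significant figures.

5.67 mg/L

Mass balance: C = (16500·0.1200 + 476.0·14.90) / 16980 = 9072/16980 = 0.5344 mg/L; combined flow 16980 L/s.
Half-life 0.34 d → k = ln 2 / 0.34 = 2.039 d⁻¹.
Applying C = C₀e^(−kt): 0.5344 × 0.2797 = 0.1495 mg/L.
Second outfall: C = (16980·0.1495 + 2770·39.50)/19750 = 5.670 mg/L.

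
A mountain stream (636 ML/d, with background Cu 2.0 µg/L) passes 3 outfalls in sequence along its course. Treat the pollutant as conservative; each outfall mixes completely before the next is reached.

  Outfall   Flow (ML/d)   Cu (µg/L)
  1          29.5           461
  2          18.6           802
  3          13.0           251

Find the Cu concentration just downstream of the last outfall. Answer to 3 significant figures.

Outfall 1: combined Q = 665.5 ML/d; C = (636.0·2.000 + 29.50·461.0)/665.5 = 22.35 µg/L.
Outfall 2: combined Q = 684.1 ML/d; C = (665.5·22.35 + 18.60·802.0)/684.1 = 43.54 µg/L.
Outfall 3: combined Q = 697.1 ML/d; C = (684.1·43.54 + 13.00·251.0)/697.1 = 47.41 µg/L.

47.4 µg/L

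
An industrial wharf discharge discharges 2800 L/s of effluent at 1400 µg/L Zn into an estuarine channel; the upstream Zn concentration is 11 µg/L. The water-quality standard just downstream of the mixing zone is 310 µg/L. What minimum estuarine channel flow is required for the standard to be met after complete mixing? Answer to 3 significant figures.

10200 L/s

Set C_mix = 310: (Q·11.00 + 2800·1400) / (Q + 2800) = 310
→ Q = 2800·(1400 − 310)/(310 − 11.00) = 10210 L/s.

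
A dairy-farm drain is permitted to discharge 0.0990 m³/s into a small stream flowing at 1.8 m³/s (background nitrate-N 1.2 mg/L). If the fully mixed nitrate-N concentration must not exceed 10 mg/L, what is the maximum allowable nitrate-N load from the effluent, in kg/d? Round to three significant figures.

Mass balance at the limit: 1.800·1.200 + 0.09900·Cₑ = 1.899·10 → Cₑ = 170.0 mg/L.
Load = 0.09900 m³/s × 170.0 g/m³ × 86 400 s/d = 1454 kg/d.

1450 kg/d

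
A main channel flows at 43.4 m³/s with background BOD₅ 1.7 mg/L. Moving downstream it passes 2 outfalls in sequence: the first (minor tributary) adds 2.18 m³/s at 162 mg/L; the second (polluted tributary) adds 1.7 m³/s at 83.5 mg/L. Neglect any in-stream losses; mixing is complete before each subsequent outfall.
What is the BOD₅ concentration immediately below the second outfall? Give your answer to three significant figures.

Outfall 1: combined Q = 45.58 m³/s; C = (43.40·1.700 + 2.180·162.0)/45.58 = 9.367 mg/L.
Outfall 2: combined Q = 47.28 m³/s; C = (45.58·9.367 + 1.700·83.50)/47.28 = 12.03 mg/L.

12.0 mg/L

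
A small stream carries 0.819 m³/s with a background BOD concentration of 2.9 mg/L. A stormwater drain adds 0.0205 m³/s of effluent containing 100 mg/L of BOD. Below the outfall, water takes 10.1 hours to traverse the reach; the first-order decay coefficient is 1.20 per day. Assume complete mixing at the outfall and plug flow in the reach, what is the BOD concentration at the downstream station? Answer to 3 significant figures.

Mass balance: C = (0.8190·2.900 + 0.02050·100.0) / 0.8395 = 4.425/0.8395 = 5.271 mg/L.
Decay over the reach: 5.271·exp(−kt) = 5.271·0.6035 = 3.181 mg/L.

3.18 mg/L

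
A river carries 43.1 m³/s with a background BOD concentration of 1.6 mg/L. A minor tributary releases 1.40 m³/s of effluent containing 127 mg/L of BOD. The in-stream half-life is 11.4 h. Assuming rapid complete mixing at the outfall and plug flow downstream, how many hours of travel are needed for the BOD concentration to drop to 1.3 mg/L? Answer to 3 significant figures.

Flow-weighted average: C = (43.10·1.600 + 1.400·127.0) / 44.50 = 246.8/44.50 = 5.545 mg/L.
Half-life 11.4 h → k = ln 2 / 11.4 = 0.06080 h⁻¹ = 1.459 d⁻¹.
5.545·exp(−k·t) = 1.3 → t = ln(5.545/1.3)/k = 85890 s = 23.86 h.

23.9 h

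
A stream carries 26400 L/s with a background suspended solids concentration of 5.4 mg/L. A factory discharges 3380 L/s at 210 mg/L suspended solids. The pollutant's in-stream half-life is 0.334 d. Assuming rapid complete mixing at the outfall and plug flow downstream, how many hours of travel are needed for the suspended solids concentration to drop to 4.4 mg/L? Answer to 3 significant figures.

21.7 h

Mixed concentration C = ΣQC/ΣQ = (26400·5.400 + 3380·210.0) / 29780 = 852400/29780 = 28.62 mg/L.
Half-life 0.334 d → k = ln 2 / 0.334 = 2.075 d⁻¹.
28.62·exp(−k·t) = 4.4 → t = ln(28.62/4.4)/k = 77960 s = 21.66 h.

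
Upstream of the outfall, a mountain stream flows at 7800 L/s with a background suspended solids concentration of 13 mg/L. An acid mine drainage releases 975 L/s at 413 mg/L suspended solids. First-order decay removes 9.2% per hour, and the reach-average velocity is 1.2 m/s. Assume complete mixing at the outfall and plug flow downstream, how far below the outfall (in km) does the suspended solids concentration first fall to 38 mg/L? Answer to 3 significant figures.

18.5 km

Mass balance: C = (7800·13.00 + 975.0·413.0) / 8775 = 504100/8775 = 57.44 mg/L.
9.2%/h lost → k = −ln(1 − 0.092) = 0.09651 h⁻¹.
Set 57.44·exp(−k·t) = 38 → t = ln(57.44/38)/k = 15410 s = 4.282 h.
Distance = v·t = 1.2·15410 = 18500 m = 18.50 km.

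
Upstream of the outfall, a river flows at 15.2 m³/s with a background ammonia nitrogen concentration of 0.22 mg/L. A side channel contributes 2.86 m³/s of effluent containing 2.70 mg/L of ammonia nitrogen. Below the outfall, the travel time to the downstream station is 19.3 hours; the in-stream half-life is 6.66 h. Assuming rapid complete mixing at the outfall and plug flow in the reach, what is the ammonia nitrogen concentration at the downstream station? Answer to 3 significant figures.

0.0822 mg/L

Mass balance: C = (15.20·0.2200 + 2.860·2.700) / 18.06 = 11.07/18.06 = 0.6127 mg/L.
Half-life 6.66 h → k = ln 2 / 6.66 = 0.1041 h⁻¹ = 2.498 d⁻¹.
Applying C = C₀e^(−kt): 0.6127 × 0.1342 = 0.08221 mg/L.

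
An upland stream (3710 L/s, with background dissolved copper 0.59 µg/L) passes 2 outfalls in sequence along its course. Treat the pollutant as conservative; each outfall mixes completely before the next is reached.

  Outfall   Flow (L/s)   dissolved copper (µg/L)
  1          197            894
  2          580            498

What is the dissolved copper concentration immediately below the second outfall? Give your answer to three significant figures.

Outfall 1: combined Q = 3907 L/s; C = (3710·0.5900 + 197.0·894.0)/3907 = 45.64 µg/L.
Outfall 2: combined Q = 4487 L/s; C = (3907·45.64 + 580.0·498.0)/4487 = 104.1 µg/L.

104 µg/L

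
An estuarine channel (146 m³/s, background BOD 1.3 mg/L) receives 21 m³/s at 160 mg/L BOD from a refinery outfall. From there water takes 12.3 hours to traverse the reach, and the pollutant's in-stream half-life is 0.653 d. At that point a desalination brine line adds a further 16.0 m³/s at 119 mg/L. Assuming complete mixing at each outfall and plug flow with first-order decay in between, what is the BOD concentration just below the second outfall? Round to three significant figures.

21.7 mg/L

Conservation of mass: C = (146.0·1.300 + 21.00·160.0) / 167.0 = 3550/167.0 = 21.26 mg/L; combined flow 167.0 m³/s.
Half-life 0.653 d → k = ln 2 / 0.653 = 1.061 d⁻¹.
Applying C = C₀e^(−kt): 21.26 × 0.5804 = 12.34 mg/L.
Second outfall: C = (167.0·12.34 + 16.00·119.0)/183.0 = 21.66 mg/L.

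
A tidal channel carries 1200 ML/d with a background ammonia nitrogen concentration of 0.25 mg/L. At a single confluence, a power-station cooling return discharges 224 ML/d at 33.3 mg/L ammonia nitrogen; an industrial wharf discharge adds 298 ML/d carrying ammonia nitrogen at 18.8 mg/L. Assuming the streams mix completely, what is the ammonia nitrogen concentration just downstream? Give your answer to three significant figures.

7.76 mg/L

Mass balance: C = (1200·0.2500 + 224.0·33.30 + 298.0·18.80) / 1722 = 13360/1722 = 7.759 mg/L.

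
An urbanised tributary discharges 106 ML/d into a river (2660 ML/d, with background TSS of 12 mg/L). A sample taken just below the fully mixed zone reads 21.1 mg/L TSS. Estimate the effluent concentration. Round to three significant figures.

Mass balance: 2660·12.00 + 106.0·Cₑ = 2766·21.10
→ Cₑ = (2766·21.10 − 2660·12.00) / 106.0 = 249.5 mg/L.

249 mg/L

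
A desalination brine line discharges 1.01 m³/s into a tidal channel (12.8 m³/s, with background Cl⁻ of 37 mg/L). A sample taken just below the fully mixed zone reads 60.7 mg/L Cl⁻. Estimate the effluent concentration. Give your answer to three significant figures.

Mass balance: 12.80·37.00 + 1.010·Cₑ = 13.81·60.70
→ Cₑ = (13.81·60.70 − 12.80·37.00) / 1.010 = 361.1 mg/L.

361 mg/L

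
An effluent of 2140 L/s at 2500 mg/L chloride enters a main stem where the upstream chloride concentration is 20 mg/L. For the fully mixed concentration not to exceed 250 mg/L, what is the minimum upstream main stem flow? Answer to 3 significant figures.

Set C_mix = 250: (Q·20.00 + 2140·2500) / (Q + 2140) = 250
→ Q = 2140·(2500 − 250)/(250 − 20.00) = 20930 L/s.

20900 L/s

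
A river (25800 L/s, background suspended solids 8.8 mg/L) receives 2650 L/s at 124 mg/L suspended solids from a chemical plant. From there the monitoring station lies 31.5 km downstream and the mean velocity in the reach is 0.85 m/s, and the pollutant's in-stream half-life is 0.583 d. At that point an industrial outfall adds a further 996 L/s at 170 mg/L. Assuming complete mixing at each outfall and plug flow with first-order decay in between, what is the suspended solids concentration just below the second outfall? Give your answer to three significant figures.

After mixing, C = (25800·8.800 + 2650·124.0) / 28450 = 555600/28450 = 19.53 mg/L; combined flow 28450 L/s.
Travel time t = 31.5·1000 / 0.85 = 37060 s = 10.29 h.
Half-life 0.583 d → k = ln 2 / 0.583 = 1.189 d⁻¹.
Decay over the reach: 19.53·exp(−kt) = 19.53·0.6005 = 11.73 mg/L.
At the second outfall, C = (28450·11.73 + 996.0·170.0) / (28450 + 996.0) = 17.08 mg/L.

17.1 mg/L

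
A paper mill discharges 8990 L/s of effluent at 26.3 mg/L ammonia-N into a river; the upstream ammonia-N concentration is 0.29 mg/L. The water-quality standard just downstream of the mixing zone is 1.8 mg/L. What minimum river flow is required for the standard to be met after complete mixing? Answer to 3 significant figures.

Set C_mix = 1.8: (Q·0.2900 + 8990·26.30) / (Q + 8990) = 1.8
→ Q = 8990·(26.30 − 1.8)/(1.8 − 0.2900) = 145900 L/s.

146000 L/s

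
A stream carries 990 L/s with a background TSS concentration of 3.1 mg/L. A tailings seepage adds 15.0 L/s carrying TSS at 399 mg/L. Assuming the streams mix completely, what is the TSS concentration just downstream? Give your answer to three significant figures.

9.01 mg/L

Conservation of mass: C = (990.0·3.100 + 15.00·399.0) / 1005 = 9054/1005 = 9.009 mg/L.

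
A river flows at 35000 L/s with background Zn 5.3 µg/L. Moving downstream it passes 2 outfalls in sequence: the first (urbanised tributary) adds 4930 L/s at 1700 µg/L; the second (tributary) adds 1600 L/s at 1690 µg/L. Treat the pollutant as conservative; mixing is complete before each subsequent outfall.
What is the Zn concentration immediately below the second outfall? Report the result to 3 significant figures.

Outfall 1: combined Q = 39930 L/s; C = (35000·5.300 + 4930·1700)/39930 = 214.5 µg/L.
Outfall 2: combined Q = 41530 L/s; C = (39930·214.5 + 1600·1690)/41530 = 271.4 µg/L.

271 µg/L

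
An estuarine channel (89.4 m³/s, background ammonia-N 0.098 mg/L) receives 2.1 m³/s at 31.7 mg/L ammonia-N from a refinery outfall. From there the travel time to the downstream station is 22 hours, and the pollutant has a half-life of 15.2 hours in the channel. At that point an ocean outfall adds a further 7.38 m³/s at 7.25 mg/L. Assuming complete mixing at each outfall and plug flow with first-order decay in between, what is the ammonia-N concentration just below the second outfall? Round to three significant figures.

0.820 mg/L

After mixing, C = (89.40·0.09800 + 2.100·31.70) / 91.50 = 75.33/91.50 = 0.8233 mg/L; combined flow 91.50 m³/s.
Half-life 15.2 h → k = ln 2 / 15.2 = 0.04560 h⁻¹ = 1.094 d⁻¹.
Decay over the reach: 0.8233·exp(−kt) = 0.8233·0.3667 = 0.3019 mg/L.
Second outfall: C = (91.50·0.3019 + 7.380·7.250)/98.88 = 0.8205 mg/L.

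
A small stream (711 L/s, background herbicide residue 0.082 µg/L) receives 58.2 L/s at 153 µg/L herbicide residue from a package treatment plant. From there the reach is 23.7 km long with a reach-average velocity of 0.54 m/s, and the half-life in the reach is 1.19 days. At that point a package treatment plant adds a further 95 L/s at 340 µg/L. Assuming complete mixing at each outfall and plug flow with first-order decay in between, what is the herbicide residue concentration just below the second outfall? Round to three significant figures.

Conservation of mass: C = (711.0·0.08200 + 58.20·153.0) / 769.2 = 8963/769.2 = 11.65 µg/L; combined flow 769.2 L/s.
Travel time t = 23.7·1000 / 0.54 = 43890 s = 12.19 h.
Half-life 1.19 d → k = ln 2 / 1.19 = 0.5825 d⁻¹.
Applying C = C₀e^(−kt): 11.65 × 0.7439 = 8.668 µg/L.
At the second outfall, C = (769.2·8.668 + 95.00·340.0) / (769.2 + 95.00) = 45.09 µg/L.

45.1 µg/L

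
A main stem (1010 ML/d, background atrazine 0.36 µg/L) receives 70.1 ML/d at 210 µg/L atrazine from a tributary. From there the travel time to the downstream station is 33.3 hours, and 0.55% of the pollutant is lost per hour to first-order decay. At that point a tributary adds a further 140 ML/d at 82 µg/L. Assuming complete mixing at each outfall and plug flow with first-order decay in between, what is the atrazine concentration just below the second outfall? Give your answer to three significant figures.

Conservation of mass: C = (1010·0.3600 + 70.10·210.0) / 1080 = 15080/1080 = 13.97 µg/L; combined flow 1080 ML/d.
0.55%/h lost → k = −ln(1 − 0.0055) = 0.005515 h⁻¹.
Applying C = C₀e^(−kt): 13.97 × 0.8322 = 11.62 µg/L.
At the second outfall, C = (1080·11.62 + 140.0·82.00) / (1080 + 140.0) = 19.70 µg/L.

19.7 µg/L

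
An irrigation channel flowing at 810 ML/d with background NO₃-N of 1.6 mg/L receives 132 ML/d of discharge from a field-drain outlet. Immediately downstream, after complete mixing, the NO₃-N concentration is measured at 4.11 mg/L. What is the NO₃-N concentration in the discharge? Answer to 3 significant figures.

Mass balance: 810.0·1.600 + 132.0·Cₑ = 942.0·4.110
→ Cₑ = (942.0·4.110 − 810.0·1.600) / 132.0 = 19.51 mg/L.

19.5 mg/L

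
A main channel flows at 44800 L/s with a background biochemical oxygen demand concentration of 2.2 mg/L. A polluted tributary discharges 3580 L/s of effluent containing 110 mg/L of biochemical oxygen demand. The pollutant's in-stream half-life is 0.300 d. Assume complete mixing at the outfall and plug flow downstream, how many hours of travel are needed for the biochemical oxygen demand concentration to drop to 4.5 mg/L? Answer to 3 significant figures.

Mass balance: C = (44800·2.200 + 3580·110.0) / 48380 = 492400/48380 = 10.18 mg/L.
Half-life 0.300 d → k = ln 2 / 0.300 = 2.310 d⁻¹.
10.18·exp(−k·t) = 4.5 → t = ln(10.18/4.5)/k = 30520 s = 8.477 h.

8.48 h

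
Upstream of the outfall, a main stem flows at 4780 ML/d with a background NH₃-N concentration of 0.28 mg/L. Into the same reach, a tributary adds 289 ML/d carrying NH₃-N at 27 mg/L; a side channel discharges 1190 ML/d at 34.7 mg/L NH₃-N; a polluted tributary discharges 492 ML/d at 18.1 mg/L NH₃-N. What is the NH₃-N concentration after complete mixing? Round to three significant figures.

Conservation of mass: C = (4780·0.2800 + 289.0·27.00 + 1190·34.70 + 492.0·18.10) / 6751 = 59340/6751 = 8.790 mg/L.

8.79 mg/L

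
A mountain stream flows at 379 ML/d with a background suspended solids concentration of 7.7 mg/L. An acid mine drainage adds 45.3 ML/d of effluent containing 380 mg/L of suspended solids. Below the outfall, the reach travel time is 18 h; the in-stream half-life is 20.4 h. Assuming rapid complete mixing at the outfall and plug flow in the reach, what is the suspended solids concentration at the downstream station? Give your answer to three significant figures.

25.7 mg/L

Flow-weighted average: C = (379.0·7.700 + 45.30·380.0) / 424.3 = 20130/424.3 = 47.45 mg/L.
Half-life 20.4 h → k = ln 2 / 20.4 = 0.03398 h⁻¹ = 0.8155 d⁻¹.
First-order decay: C = 47.45·exp(−k·t) = 47.45·0.5425 = 25.74 mg/L.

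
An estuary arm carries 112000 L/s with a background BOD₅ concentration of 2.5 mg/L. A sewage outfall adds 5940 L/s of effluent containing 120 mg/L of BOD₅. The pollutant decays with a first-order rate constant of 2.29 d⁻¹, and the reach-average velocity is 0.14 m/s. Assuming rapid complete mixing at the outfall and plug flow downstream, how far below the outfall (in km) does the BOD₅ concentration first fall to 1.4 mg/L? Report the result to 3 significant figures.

9.48 km

Mixed concentration C = ΣQC/ΣQ = (112000·2.500 + 5940·120.0) / 117900 = 992800/117900 = 8.418 mg/L.
Set 8.418·exp(−k·t) = 1.4 → t = ln(8.418/1.4)/k = 67680 s = 18.80 h.
Distance = v·t = 0.14·67680 = 9475 m = 9.475 km.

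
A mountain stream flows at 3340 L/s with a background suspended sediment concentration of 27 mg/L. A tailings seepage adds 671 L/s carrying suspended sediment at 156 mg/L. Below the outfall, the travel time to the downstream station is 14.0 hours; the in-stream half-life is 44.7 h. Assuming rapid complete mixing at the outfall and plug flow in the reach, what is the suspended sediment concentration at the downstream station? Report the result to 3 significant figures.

After mixing, C = (3340·27.00 + 671.0·156.0) / 4011 = 194900/4011 = 48.58 mg/L.
Half-life 44.7 h → k = ln 2 / 44.7 = 0.01551 h⁻¹ = 0.3722 d⁻¹.
First-order decay: C = 48.58·exp(−k·t) = 48.58·0.8049 = 39.10 mg/L.

39.1 mg/L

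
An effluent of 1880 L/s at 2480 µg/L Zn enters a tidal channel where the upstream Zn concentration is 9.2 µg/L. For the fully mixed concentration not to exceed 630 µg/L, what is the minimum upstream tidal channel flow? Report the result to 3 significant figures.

5600 L/s

Set C_mix = 630: (Q·9.200 + 1880·2480) / (Q + 1880) = 630
→ Q = 1880·(2480 − 630)/(630 − 9.200) = 5602 L/s.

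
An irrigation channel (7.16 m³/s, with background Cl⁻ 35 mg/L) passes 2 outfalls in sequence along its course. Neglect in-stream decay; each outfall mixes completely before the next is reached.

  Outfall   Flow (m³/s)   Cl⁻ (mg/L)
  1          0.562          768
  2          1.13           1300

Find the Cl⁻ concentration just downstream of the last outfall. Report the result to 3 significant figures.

243 mg/L

Outfall 1: combined Q = 7.722 m³/s; C = (7.160·35.00 + 0.5620·768.0)/7.722 = 88.35 mg/L.
Outfall 2: combined Q = 8.852 m³/s; C = (7.722·88.35 + 1.130·1300)/8.852 = 243.0 mg/L.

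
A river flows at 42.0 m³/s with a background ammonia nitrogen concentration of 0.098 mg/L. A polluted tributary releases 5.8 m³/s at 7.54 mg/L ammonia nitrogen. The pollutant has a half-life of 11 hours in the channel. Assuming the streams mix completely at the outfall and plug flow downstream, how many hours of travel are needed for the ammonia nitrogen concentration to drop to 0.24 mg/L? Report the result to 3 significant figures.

22.7 h

Conservation of mass: C = (42.00·0.09800 + 5.800·7.540) / 47.80 = 47.85/47.80 = 1.001 mg/L.
Half-life 11 h → k = ln 2 / 11 = 0.06301 h⁻¹ = 1.512 d⁻¹.
1.001·exp(−k·t) = 0.24 → t = ln(1.001/0.24)/k = 81590 s = 22.66 h.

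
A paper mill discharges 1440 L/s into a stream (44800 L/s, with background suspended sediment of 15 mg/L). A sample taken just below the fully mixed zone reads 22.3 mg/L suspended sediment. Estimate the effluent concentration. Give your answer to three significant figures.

249 mg/L

Mass balance: 44800·15.00 + 1440·Cₑ = 46240·22.30
→ Cₑ = (46240·22.30 − 44800·15.00) / 1440 = 249.4 mg/L.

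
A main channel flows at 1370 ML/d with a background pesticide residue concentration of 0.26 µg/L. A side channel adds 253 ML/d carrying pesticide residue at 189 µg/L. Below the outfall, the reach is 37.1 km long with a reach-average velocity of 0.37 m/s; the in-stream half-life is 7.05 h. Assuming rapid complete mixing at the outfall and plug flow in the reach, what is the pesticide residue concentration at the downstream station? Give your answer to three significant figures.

1.92 µg/L

After mixing, C = (1370·0.2600 + 253.0·189.0) / 1623 = 48170/1623 = 29.68 µg/L.
Travel time t = 37.1·1000 / 0.37 = 100300 s = 27.85 h.
Half-life 7.05 h → k = ln 2 / 7.05 = 0.09832 h⁻¹ = 2.360 d⁻¹.
Decay over the reach: 29.68·exp(−kt) = 29.68·0.06467 = 1.920 µg/L.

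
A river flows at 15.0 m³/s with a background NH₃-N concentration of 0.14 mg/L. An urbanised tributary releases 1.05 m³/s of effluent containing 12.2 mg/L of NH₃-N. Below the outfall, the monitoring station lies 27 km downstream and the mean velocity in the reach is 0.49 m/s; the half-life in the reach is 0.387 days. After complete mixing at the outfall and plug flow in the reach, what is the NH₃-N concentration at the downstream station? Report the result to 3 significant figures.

0.296 mg/L

Mass balance: C = (15.00·0.1400 + 1.050·12.20) / 16.05 = 14.91/16.05 = 0.9290 mg/L.
Travel time t = 27·1000 / 0.49 = 55100 s = 15.31 h.
Half-life 0.387 d → k = ln 2 / 0.387 = 1.791 d⁻¹.
Decay over the reach: 0.9290·exp(−kt) = 0.9290·0.3191 = 0.2964 mg/L.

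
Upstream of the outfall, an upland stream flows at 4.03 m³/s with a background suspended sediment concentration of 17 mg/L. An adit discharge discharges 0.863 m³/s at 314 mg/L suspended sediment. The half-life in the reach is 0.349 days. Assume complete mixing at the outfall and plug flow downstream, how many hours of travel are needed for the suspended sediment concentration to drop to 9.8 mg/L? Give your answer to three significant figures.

Flow-weighted average: C = (4.030·17.00 + 0.8630·314.0) / 4.893 = 339.5/4.893 = 69.38 mg/L.
Half-life 0.349 d → k = ln 2 / 0.349 = 1.986 d⁻¹.
69.38·exp(−k·t) = 9.8 → t = ln(69.38/9.8)/k = 85150 s = 23.65 h.

23.7 h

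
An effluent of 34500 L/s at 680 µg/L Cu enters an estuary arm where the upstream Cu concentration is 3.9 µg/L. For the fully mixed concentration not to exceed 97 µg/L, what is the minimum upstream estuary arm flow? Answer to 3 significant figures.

Set C_mix = 97: (Q·3.900 + 34500·680.0) / (Q + 34500) = 97
→ Q = 34500·(680.0 − 97)/(97 − 3.900) = 216000 L/s.

216000 L/s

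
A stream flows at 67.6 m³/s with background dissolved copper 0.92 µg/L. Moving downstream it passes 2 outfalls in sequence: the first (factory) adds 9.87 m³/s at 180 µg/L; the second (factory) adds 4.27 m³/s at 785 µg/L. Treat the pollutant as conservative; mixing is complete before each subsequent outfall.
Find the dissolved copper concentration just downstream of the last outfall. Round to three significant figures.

63.5 µg/L

Outfall 1: combined Q = 77.47 m³/s; C = (67.60·0.9200 + 9.870·180.0)/77.47 = 23.74 µg/L.
Outfall 2: combined Q = 81.74 m³/s; C = (77.47·23.74 + 4.270·785.0)/81.74 = 63.50 µg/L.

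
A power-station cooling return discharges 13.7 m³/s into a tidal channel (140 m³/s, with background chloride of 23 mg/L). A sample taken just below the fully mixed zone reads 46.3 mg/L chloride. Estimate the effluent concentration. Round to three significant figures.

284 mg/L

Mass balance: 140.0·23.00 + 13.70·Cₑ = 153.7·46.30
→ Cₑ = (153.7·46.30 − 140.0·23.00) / 13.70 = 284.4 mg/L.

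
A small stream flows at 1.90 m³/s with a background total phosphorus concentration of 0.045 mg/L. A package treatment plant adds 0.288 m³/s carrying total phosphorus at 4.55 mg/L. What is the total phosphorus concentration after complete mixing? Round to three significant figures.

After mixing, C = (1.900·0.04500 + 0.2880·4.550) / 2.188 = 1.396/2.188 = 0.6380 mg/L.

0.638 mg/L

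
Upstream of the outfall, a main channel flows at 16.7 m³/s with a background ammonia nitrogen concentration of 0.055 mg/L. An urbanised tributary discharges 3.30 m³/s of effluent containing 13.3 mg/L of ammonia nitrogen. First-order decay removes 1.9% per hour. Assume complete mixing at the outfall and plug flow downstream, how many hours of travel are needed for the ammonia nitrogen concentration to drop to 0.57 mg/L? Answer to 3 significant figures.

Mixed concentration C = ΣQC/ΣQ = (16.70·0.05500 + 3.300·13.30) / 20.00 = 44.81/20.00 = 2.240 mg/L.
1.9%/h lost → k = −ln(1 − 0.019) = 0.01918 h⁻¹.
2.240·exp(−k·t) = 0.57 → t = ln(2.240/0.57)/k = 256900 s = 71.35 h.

71.4 h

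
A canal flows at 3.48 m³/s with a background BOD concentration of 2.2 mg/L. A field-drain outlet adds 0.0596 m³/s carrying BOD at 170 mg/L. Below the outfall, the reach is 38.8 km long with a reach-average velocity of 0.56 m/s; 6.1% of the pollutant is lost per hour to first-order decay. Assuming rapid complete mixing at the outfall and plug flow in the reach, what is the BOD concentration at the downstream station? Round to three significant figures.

After mixing, C = (3.480·2.200 + 0.05960·170.0) / 3.540 = 17.79/3.540 = 5.025 mg/L.
Travel time t = 38.8·1000 / 0.56 = 69290 s = 19.25 h.
6.1%/h lost → k = −ln(1 − 0.061) = 0.06294 h⁻¹.
Applying C = C₀e^(−kt): 5.025 × 0.2978 = 1.497 mg/L.

1.50 mg/L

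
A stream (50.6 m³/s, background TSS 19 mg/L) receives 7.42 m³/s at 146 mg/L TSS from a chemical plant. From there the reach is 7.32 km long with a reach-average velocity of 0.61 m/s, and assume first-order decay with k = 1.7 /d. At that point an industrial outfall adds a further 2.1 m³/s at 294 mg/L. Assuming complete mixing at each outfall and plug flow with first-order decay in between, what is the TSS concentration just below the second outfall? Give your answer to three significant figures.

37.1 mg/L

Mixed concentration C = ΣQC/ΣQ = (50.60·19.00 + 7.420·146.0) / 58.02 = 2045/58.02 = 35.24 mg/L; combined flow 58.02 m³/s.
Travel time t = 7.32·1000 / 0.61 = 12000 s = 3.333 h.
First-order decay: C = 35.24·exp(−k·t) = 35.24·0.7897 = 27.83 mg/L.
At the second outfall, C = (58.02·27.83 + 2.100·294.0) / (58.02 + 2.100) = 37.13 mg/L.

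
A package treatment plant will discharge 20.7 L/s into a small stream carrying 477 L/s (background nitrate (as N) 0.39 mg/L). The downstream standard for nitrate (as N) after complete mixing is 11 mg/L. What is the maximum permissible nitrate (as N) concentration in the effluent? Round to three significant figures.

255 mg/L

At the limit, (Qr·Cr + Qe·Cₑ)/(Qr + Qe) = 11:
Cₑ = (497.7·11 − 477.0·0.3900) / 20.70 = 255.5 mg/L.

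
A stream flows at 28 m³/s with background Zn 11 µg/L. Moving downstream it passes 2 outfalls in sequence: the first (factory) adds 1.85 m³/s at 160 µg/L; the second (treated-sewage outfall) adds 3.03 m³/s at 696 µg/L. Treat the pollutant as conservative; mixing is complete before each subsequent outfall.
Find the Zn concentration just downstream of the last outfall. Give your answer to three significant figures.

Below outfall 1: Q → 29.85 m³/s, C = (28.00·11.00 + 1.850·160.0)/29.85 = 20.23 µg/L.
Below outfall 2: Q → 32.88 m³/s, C = (29.85·20.23 + 3.030·696.0)/32.88 = 82.51 µg/L.

82.5 µg/L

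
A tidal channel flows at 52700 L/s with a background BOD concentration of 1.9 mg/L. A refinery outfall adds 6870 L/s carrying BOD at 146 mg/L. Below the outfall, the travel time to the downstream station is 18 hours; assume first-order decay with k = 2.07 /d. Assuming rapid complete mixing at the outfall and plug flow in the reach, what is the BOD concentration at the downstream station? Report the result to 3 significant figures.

3.92 mg/L

Mixed concentration C = ΣQC/ΣQ = (52700·1.900 + 6870·146.0) / 59570 = 1103000/59570 = 18.52 mg/L.
Applying C = C₀e^(−kt): 18.52 × 0.2117 = 3.921 mg/L.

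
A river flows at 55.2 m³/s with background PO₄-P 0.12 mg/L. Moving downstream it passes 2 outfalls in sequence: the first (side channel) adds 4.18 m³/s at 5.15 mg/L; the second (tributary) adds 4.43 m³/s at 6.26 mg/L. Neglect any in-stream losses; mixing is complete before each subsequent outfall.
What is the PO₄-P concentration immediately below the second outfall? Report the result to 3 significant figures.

0.876 mg/L

Below outfall 1: Q → 59.38 m³/s, C = (55.20·0.1200 + 4.180·5.150)/59.38 = 0.4741 mg/L.
Below outfall 2: Q → 63.81 m³/s, C = (59.38·0.4741 + 4.430·6.260)/63.81 = 0.8758 mg/L.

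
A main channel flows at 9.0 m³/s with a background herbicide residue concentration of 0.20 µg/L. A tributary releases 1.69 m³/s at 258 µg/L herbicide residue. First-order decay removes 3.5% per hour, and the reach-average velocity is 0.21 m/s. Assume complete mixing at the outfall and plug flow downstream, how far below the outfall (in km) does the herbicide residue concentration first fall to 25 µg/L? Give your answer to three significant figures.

Conservation of mass: C = (9.000·0.2000 + 1.690·258.0) / 10.69 = 437.8/10.69 = 40.96 µg/L.
3.5%/h lost → k = −ln(1 − 0.035) = 0.03563 h⁻¹.
Set 40.96·exp(−k·t) = 25 → t = ln(40.96/25)/k = 49880 s = 13.86 h.
Distance = v·t = 0.21·49880 = 10470 m = 10.47 km.

10.5 km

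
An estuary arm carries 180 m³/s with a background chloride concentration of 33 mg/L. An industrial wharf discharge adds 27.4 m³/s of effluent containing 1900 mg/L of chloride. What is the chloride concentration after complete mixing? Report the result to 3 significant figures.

280 mg/L

Flow-weighted average: C = (180.0·33.00 + 27.40·1900) / 207.4 = 58000/207.4 = 279.7 mg/L.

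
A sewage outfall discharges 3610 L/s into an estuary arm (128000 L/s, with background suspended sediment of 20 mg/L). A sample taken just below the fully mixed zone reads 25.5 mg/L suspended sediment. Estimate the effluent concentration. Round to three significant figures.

221 mg/L

Mass balance: 128000·20.00 + 3610·Cₑ = 131600·25.50
→ Cₑ = (131600·25.50 − 128000·20.00) / 3610 = 220.5 mg/L.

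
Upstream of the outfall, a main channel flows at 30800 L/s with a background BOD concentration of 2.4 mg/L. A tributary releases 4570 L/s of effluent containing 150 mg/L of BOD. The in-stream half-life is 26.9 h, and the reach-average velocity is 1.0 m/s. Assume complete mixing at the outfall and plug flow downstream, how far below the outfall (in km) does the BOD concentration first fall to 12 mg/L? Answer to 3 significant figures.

81.3 km

After mixing, C = (30800·2.400 + 4570·150.0) / 35370 = 759400/35370 = 21.47 mg/L.
Half-life 26.9 h → k = ln 2 / 26.9 = 0.02577 h⁻¹ = 0.6184 d⁻¹.
Set 21.47·exp(−k·t) = 12 → t = ln(21.47/12)/k = 81280 s = 22.58 h.
Distance = v·t = 1.0·81280 = 81280 m = 81.28 km.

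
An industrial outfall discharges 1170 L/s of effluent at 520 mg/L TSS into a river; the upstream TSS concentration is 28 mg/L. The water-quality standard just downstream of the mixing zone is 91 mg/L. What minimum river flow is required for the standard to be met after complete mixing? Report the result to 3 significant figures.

Set C_mix = 91: (Q·28.00 + 1170·520.0) / (Q + 1170) = 91
→ Q = 1170·(520.0 − 91)/(91 − 28.00) = 7967 L/s.

7970 L/s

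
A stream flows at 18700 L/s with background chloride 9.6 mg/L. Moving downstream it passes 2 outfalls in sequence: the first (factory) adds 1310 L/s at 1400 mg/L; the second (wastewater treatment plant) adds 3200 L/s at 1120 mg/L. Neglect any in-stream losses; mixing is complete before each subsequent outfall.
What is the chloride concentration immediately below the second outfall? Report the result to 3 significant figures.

Outfall 1: combined Q = 20010 L/s; C = (18700·9.600 + 1310·1400)/20010 = 100.6 mg/L.
Outfall 2: combined Q = 23210 L/s; C = (20010·100.6 + 3200·1120)/23210 = 241.2 mg/L.

241 mg/L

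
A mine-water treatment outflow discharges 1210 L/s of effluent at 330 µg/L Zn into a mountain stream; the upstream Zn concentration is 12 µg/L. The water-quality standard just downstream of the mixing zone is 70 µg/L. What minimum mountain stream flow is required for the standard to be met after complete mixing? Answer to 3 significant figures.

5420 L/s

Set C_mix = 70: (Q·12.00 + 1210·330.0) / (Q + 1210) = 70
→ Q = 1210·(330.0 − 70)/(70 − 12.00) = 5424 L/s.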